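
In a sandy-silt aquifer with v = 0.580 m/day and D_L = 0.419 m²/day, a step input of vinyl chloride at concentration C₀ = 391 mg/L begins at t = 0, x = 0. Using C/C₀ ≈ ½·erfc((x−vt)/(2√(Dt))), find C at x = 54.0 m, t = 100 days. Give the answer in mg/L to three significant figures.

For a continuous step input, C/C₀ ≈ ½·erfc((x−vt)/(2√(Dt))).
vt = 0.580 × 100 = 58 m and 2√(Dt) = 2√(0.419 × 100) = 12.95 m.
Argument (x−vt)/(2√(Dt)) = (54.0 − 58)/12.95 = -0.3089; ½·erfc(-0.3089) = 0.6689.
C = 391 × 0.6689 = 262 mg/L.

262 mg/L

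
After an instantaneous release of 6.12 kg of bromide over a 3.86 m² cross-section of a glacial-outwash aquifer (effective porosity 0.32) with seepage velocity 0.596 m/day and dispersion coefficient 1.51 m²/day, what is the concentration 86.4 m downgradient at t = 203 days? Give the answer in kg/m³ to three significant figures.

0.0301 kg/m³

For an instantaneous plane source, C(x,t) = M/(n_e·A·√(4πDt)) · exp(−(x−vt)²/(4Dt)), with n_e·A the pore (flow) area.
Plume center vt = 0.596 × 203 = 120.988 m, so the well at 86.4 m is 34.588 m upgradient of the peak.
√(4πDt) = 62.06 m, giving peak height M/(n_e·A·√(4πDt)) = 6.12/(0.32 × 3.86 × 62.06) = 0.07984 kg/m³.
(x−vt)²/(4Dt) = (-34.588)²/(4 × 1.51 × 203) = 0.9757; exp(−0.9757) = 0.3769.
C = 0.07984 × 0.3769 = 0.0301 kg/m³.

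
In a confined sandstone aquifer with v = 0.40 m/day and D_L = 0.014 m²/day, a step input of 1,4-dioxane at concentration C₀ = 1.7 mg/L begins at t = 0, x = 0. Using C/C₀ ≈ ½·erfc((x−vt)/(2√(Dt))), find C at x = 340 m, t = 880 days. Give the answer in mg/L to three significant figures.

1.69 mg/L

For a continuous step input, C/C₀ ≈ ½·erfc((x−vt)/(2√(Dt))).
vt = 0.40 × 880 = 352 m and 2√(Dt) = 2√(0.014 × 880) = 7.020 m.
Argument (x−vt)/(2√(Dt)) = (340 − 352)/7.020 = -1.709; ½·erfc(-1.709) = 0.9922.
C = 1.7 × 0.9922 = 1.69 mg/L.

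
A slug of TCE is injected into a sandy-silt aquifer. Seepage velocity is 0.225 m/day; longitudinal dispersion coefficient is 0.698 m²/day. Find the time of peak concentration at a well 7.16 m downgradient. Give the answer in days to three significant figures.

20.9 days

For the 1D instantaneous-source solution, setting ∂C/∂t = 0 at fixed x gives v²t² + 2Dt − x² = 0, so t = (√(D² + v²x²) − D)/v².
√(D² + v²x²) = √(0.698² + 0.225² × 7.16²) = 1.756; v² = 0.050625.
t = (1.756 − 0.698)/0.050625 = 20.9 days (vs. the pure-advection estimate x/v = 31.8 d).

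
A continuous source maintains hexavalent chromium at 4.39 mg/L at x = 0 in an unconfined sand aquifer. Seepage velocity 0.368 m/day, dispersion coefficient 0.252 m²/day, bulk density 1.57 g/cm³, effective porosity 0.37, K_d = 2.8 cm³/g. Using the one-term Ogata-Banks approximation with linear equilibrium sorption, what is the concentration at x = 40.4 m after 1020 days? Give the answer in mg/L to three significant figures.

0.164 mg/L

Retardation factor R = 1 + ρ_b·K_d/n = 1 + 1.57 × 2.8/0.37 = 12.88.
Sorption retards both mechanisms: v_R = v/R = 0.02857 m/day, D_R = D/R = 0.01957 m²/day.
v_R·t = 0.02857 × 1020 = 29.1414 m; 2√(D_R t) = 8.936 m; argument = (40.4 − 29.1414)/8.936 = 1.260.
C = C₀ × ½·erfc(1.260) = 4.39 × 0.03738 = 0.164 mg/L.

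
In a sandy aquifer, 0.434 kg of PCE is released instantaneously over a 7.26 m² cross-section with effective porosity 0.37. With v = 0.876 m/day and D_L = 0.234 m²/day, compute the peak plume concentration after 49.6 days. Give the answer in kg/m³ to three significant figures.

The peak of an instantaneous 1D plume sits at x = vt; there the Gaussian factor is 1 and C_max = M/(n_e·A·√(4πDt)), where n_e·A is the pore area the mass is dissolved in.
√(4πDt) = √(4π × 0.234 × 49.6) = 12.08 m, so C_max = 0.434/(0.37 × 7.26 × 12.08) = 0.0134 kg/m³.

0.0134 kg/m³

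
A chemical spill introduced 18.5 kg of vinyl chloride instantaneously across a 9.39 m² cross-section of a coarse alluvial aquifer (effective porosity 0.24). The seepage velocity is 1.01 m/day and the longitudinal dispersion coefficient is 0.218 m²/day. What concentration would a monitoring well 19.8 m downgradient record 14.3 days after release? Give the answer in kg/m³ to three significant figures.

0.131 kg/m³

For an instantaneous plane source, C(x,t) = M/(n_e·A·√(4πDt)) · exp(−(x−vt)²/(4Dt)), with n_e·A the pore (flow) area.
Plume center vt = 1.01 × 14.3 = 14.443 m, so the well at 19.8 m is 5.357 m downgradient of the peak.
√(4πDt) = 6.259 m, giving peak height M/(n_e·A·√(4πDt)) = 18.5/(0.24 × 9.39 × 6.259) = 1.312 kg/m³.
(x−vt)²/(4Dt) = (5.357)²/(4 × 0.218 × 14.3) = 2.301; exp(−2.301) = 0.1002.
C = 1.312 × 0.1002 = 0.131 kg/m³.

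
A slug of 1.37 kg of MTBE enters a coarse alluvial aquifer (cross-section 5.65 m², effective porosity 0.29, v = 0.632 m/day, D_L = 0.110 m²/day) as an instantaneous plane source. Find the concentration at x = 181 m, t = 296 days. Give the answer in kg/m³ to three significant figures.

For an instantaneous plane source, C(x,t) = M/(n_e·A·√(4πDt)) · exp(−(x−vt)²/(4Dt)), with n_e·A the pore (flow) area.
Plume center vt = 0.632 × 296 = 187.072 m, so the well at 181 m is 6.072 m upgradient of the peak.
√(4πDt) = 20.23 m, giving peak height M/(n_e·A·√(4πDt)) = 1.37/(0.29 × 5.65 × 20.23) = 0.04133 kg/m³.
(x−vt)²/(4Dt) = (-6.072)²/(4 × 0.110 × 296) = 0.2831; exp(−0.2831) = 0.7534.
C = 0.04133 × 0.7534 = 0.0311 kg/m³.

0.0311 kg/m³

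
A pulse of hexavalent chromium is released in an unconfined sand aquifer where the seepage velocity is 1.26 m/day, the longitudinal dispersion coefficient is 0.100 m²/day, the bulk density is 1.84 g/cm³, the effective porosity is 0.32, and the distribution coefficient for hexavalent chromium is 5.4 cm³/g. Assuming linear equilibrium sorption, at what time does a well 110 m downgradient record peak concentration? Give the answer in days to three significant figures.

Retardation factor R = 1 + ρ_b·K_d/n = 1 + 1.84 × 5.4/0.32 = 32.05.
Sorption retards both mechanisms: v_R = v/R = 0.03931 m/day, D_R = D/R = 0.003120 m²/day.
Peak time from v_R²t² + 2D_R t − x² = 0: t = (√(D_R² + v_R²x²) − D_R)/v_R².
√(D_R² + v_R²x²) = √(0.003120² + 0.03931² × 110²) = 4.324; v_R² = 0.001545.
t = (4.324 − 0.003120)/0.001545 = 2800 days.

2800 days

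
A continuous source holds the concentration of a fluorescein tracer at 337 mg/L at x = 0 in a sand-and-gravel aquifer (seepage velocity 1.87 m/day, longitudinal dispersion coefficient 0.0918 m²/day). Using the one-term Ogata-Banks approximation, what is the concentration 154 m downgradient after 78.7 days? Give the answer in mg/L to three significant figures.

12.2 mg/L

For a continuous step input, C/C₀ ≈ ½·erfc((x−vt)/(2√(Dt))).
vt = 1.87 × 78.7 = 147.169 m and 2√(Dt) = 2√(0.0918 × 78.7) = 5.376 m.
Argument (x−vt)/(2√(Dt)) = (154 − 147.169)/5.376 = 1.271; ½·erfc(1.271) = 0.03613.
C = 337 × 0.03613 = 12.2 mg/L.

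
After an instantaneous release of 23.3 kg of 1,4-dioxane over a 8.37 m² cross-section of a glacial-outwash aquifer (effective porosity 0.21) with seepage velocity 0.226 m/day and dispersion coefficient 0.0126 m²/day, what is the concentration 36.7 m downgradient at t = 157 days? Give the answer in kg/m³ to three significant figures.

2.20 kg/m³

For an instantaneous plane source, C(x,t) = M/(n_e·A·√(4πDt)) · exp(−(x−vt)²/(4Dt)), with n_e·A the pore (flow) area.
Plume center vt = 0.226 × 157 = 35.482 m, so the well at 36.7 m is 1.218 m downgradient of the peak.
√(4πDt) = 4.986 m, giving peak height M/(n_e·A·√(4πDt)) = 23.3/(0.21 × 8.37 × 4.986) = 2.659 kg/m³.
(x−vt)²/(4Dt) = (1.218)²/(4 × 0.0126 × 157) = 0.1875; exp(−0.1875) = 0.8290.
C = 2.659 × 0.8290 = 2.20 kg/m³.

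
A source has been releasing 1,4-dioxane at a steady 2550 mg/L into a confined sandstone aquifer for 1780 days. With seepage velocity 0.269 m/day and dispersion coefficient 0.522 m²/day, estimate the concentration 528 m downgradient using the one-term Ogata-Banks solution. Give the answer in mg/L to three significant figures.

324 mg/L

For a continuous step input, C/C₀ ≈ ½·erfc((x−vt)/(2√(Dt))).
vt = 0.269 × 1780 = 478.82 m and 2√(Dt) = 2√(0.522 × 1780) = 60.96 m.
Argument (x−vt)/(2√(Dt)) = (528 − 478.82)/60.96 = 0.8068; ½·erfc(0.8068) = 0.1269.
C = 2550 × 0.1269 = 324 mg/L.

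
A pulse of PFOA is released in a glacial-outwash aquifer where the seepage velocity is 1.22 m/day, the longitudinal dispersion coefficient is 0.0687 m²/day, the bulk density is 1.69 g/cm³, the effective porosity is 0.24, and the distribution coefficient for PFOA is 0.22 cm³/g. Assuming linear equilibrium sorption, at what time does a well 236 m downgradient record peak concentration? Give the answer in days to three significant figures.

Retardation factor R = 1 + ρ_b·K_d/n = 1 + 1.69 × 0.22/0.24 = 2.549.
Sorption retards both mechanisms: v_R = v/R = 0.4786 m/day, D_R = D/R = 0.02695 m²/day.
Peak time from v_R²t² + 2D_R t − x² = 0: t = (√(D_R² + v_R²x²) − D_R)/v_R².
√(D_R² + v_R²x²) = √(0.02695² + 0.4786² × 236²) = 112.9; v_R² = 0.2291.
t = (112.9 − 0.02695)/0.2291 = 493 days.

493 days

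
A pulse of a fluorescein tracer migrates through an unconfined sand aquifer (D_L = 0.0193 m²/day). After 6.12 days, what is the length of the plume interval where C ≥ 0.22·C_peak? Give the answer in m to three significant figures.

The plume is Gaussian with σ = √(2Dt) = √(2 × 0.0193 × 6.12) = 0.4860 m.
C/C_peak = exp(−Δx²/(2σ²)) = 0.22 ⇒ Δx = σ·√(−2 ln 0.22) = 0.4860 × 1.740 = 0.8456 m.
Width = 2Δx = 1.69 m.

1.69 m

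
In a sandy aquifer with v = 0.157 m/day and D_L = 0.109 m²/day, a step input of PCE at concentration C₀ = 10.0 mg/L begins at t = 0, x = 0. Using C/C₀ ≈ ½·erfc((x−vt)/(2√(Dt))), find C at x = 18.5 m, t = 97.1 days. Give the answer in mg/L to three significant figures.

2.40 mg/L

For a continuous step input, C/C₀ ≈ ½·erfc((x−vt)/(2√(Dt))).
vt = 0.157 × 97.1 = 15.2447 m and 2√(Dt) = 2√(0.109 × 97.1) = 6.507 m.
Argument (x−vt)/(2√(Dt)) = (18.5 − 15.2447)/6.507 = 0.5003; ½·erfc(0.5003) = 0.2396.
C = 10.0 × 0.2396 = 2.40 mg/L.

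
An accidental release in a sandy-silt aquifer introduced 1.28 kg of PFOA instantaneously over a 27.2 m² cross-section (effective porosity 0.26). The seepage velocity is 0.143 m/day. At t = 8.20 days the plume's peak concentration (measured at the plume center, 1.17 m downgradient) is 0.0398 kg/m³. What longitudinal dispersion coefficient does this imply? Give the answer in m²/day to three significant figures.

At the plume center C_max = M/(n_e·A·√(4πDt)), so D = M²/(4πt·(n_e·A·C_max)²).
n_e·A·C_max = 0.26 × 27.2 × 0.0398 = 0.2815 kg/m.
D = 1.28²/(4π × 8.20 × 0.2815²) = 0.201 m²/day.

0.201 m²/day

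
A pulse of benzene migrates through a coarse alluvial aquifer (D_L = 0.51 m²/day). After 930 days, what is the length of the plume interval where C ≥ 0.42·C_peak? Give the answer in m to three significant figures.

The plume is Gaussian with σ = √(2Dt) = √(2 × 0.51 × 930) = 30.80 m.
C/C_peak = exp(−Δx²/(2σ²)) = 0.42 ⇒ Δx = σ·√(−2 ln 0.42) = 30.80 × 1.317 = 40.56 m.
Width = 2Δx = 81.1 m.

81.1 m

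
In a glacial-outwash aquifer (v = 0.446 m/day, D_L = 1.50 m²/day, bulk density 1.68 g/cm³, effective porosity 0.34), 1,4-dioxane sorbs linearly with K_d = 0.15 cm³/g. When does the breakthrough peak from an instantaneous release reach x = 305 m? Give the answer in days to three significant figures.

Retardation factor R = 1 + ρ_b·K_d/n = 1 + 1.68 × 0.15/0.34 = 1.741.
Sorption retards both mechanisms: v_R = v/R = 0.2562 m/day, D_R = D/R = 0.8616 m²/day.
Peak time from v_R²t² + 2D_R t − x² = 0: t = (√(D_R² + v_R²x²) − D_R)/v_R².
√(D_R² + v_R²x²) = √(0.8616² + 0.2562² × 305²) = 78.15; v_R² = 0.06564.
t = (78.15 − 0.8616)/0.06564 = 1180 days.

1180 days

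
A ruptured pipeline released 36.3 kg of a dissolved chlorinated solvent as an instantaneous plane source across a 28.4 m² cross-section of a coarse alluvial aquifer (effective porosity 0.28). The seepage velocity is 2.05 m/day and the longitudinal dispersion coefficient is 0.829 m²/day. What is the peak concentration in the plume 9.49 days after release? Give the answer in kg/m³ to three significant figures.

The peak of an instantaneous 1D plume sits at x = vt; there the Gaussian factor is 1 and C_max = M/(n_e·A·√(4πDt)), where n_e·A is the pore area the mass is dissolved in.
√(4πDt) = √(4π × 0.829 × 9.49) = 9.943 m, so C_max = 36.3/(0.28 × 28.4 × 9.943) = 0.459 kg/m³.

0.459 kg/m³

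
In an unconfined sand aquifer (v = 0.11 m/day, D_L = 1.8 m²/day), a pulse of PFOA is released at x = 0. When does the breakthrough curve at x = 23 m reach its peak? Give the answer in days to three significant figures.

108 days

For the 1D instantaneous-source solution, setting ∂C/∂t = 0 at fixed x gives v²t² + 2Dt − x² = 0, so t = (√(D² + v²x²) − D)/v².
√(D² + v²x²) = √(1.8² + 0.11² × 23²) = 3.105; v² = 0.0121.
t = (3.105 − 1.8)/0.0121 = 108 days (vs. the pure-advection estimate x/v = 209 d).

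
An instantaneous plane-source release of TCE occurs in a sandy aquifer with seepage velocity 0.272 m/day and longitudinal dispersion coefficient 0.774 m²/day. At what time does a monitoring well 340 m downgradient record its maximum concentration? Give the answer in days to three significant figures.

1240 days

For the 1D instantaneous-source solution, setting ∂C/∂t = 0 at fixed x gives v²t² + 2Dt − x² = 0, so t = (√(D² + v²x²) − D)/v².
√(D² + v²x²) = √(0.774² + 0.272² × 340²) = 92.48; v² = 0.073984.
t = (92.48 − 0.774)/0.073984 = 1240 days (vs. the pure-advection estimate x/v = 1250 d).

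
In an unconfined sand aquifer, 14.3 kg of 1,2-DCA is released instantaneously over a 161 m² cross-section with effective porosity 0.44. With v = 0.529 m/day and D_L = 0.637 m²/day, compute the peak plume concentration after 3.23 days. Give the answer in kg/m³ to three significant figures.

0.0397 kg/m³

The peak of an instantaneous 1D plume sits at x = vt; there the Gaussian factor is 1 and C_max = M/(n_e·A·√(4πDt)), where n_e·A is the pore area the mass is dissolved in.
√(4πDt) = √(4π × 0.637 × 3.23) = 5.085 m, so C_max = 14.3/(0.44 × 161 × 5.085) = 0.0397 kg/m³.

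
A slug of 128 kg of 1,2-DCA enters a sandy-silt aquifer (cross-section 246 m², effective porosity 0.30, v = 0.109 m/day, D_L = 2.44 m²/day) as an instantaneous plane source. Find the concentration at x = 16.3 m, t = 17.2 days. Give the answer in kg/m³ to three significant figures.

0.0219 kg/m³

For an instantaneous plane source, C(x,t) = M/(n_e·A·√(4πDt)) · exp(−(x−vt)²/(4Dt)), with n_e·A the pore (flow) area.
Plume center vt = 0.109 × 17.2 = 1.8748 m, so the well at 16.3 m is 14.4252 m downgradient of the peak.
√(4πDt) = 22.96 m, giving peak height M/(n_e·A·√(4πDt)) = 128/(0.30 × 246 × 22.96) = 0.07554 kg/m³.
(x−vt)²/(4Dt) = (14.4252)²/(4 × 2.44 × 17.2) = 1.240; exp(−1.240) = 0.2894.
C = 0.07554 × 0.2894 = 0.0219 kg/m³.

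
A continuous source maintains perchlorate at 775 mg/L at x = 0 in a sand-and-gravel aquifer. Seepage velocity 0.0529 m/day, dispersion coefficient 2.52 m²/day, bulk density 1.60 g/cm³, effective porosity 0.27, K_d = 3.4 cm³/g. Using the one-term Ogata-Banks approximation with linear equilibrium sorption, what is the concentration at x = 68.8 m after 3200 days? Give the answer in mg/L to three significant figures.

Retardation factor R = 1 + ρ_b·K_d/n = 1 + 1.60 × 3.4/0.27 = 21.15.
Sorption retards both mechanisms: v_R = v/R = 0.002501 m/day, D_R = D/R = 0.1191 m²/day.
v_R·t = 0.002501 × 3200 = 8.0032 m; 2√(D_R t) = 39.04 m; argument = (68.8 − 8.0032)/39.04 = 1.557.
C = C₀ × ½·erfc(1.557) = 775 × 0.01384 = 10.7 mg/L.

10.7 mg/L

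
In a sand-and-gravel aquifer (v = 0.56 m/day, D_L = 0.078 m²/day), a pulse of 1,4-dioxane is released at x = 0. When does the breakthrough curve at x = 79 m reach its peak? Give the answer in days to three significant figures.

For the 1D instantaneous-source solution, setting ∂C/∂t = 0 at fixed x gives v²t² + 2Dt − x² = 0, so t = (√(D² + v²x²) − D)/v².
√(D² + v²x²) = √(0.078² + 0.56² × 79²) = 44.24; v² = 0.3136.
t = (44.24 − 0.078)/0.3136 = 141 days (vs. the pure-advection estimate x/v = 141 d).

141 days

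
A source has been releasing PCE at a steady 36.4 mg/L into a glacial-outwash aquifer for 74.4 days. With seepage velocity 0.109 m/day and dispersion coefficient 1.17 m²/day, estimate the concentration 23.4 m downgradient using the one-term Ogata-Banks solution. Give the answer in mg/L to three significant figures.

For a continuous step input, C/C₀ ≈ ½·erfc((x−vt)/(2√(Dt))).
vt = 0.109 × 74.4 = 8.1096 m and 2√(Dt) = 2√(1.17 × 74.4) = 18.66 m.
Argument (x−vt)/(2√(Dt)) = (23.4 − 8.1096)/18.66 = 0.8194; ½·erfc(0.8194) = 0.1233.
C = 36.4 × 0.1233 = 4.49 mg/L.

4.49 mg/L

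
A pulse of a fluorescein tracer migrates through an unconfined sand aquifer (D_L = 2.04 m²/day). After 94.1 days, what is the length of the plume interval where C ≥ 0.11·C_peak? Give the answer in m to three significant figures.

The plume is Gaussian with σ = √(2Dt) = √(2 × 2.04 × 94.1) = 19.59 m.
C/C_peak = exp(−Δx²/(2σ²)) = 0.11 ⇒ Δx = σ·√(−2 ln 0.11) = 19.59 × 2.101 = 41.16 m.
Width = 2Δx = 82.3 m.

82.3 m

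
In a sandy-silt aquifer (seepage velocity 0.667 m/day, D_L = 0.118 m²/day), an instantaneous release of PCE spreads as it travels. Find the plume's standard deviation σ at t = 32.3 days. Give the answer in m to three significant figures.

Dispersive spreading gives a Gaussian with σ² = 2Dt; advection only shifts the center.
σ = √(2 × 0.118 × 32.3) = 2.76 m.

2.76 m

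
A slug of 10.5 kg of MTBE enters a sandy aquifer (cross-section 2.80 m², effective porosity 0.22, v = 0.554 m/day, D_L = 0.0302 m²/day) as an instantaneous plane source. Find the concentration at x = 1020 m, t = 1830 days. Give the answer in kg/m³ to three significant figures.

0.544 kg/m³

For an instantaneous plane source, C(x,t) = M/(n_e·A·√(4πDt)) · exp(−(x−vt)²/(4Dt)), with n_e·A the pore (flow) area.
Plume center vt = 0.554 × 1830 = 1013.82 m, so the well at 1020 m is 6.18 m downgradient of the peak.
√(4πDt) = 26.35 m, giving peak height M/(n_e·A·√(4πDt)) = 10.5/(0.22 × 2.80 × 26.35) = 0.6469 kg/m³.
(x−vt)²/(4Dt) = (6.18)²/(4 × 0.0302 × 1830) = 0.1728; exp(−0.1728) = 0.8413.
C = 0.6469 × 0.8413 = 0.544 kg/m³.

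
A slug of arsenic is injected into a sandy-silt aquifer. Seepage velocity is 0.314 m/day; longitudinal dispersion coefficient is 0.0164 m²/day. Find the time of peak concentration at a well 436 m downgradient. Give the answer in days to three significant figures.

For the 1D instantaneous-source solution, setting ∂C/∂t = 0 at fixed x gives v²t² + 2Dt − x² = 0, so t = (√(D² + v²x²) − D)/v².
√(D² + v²x²) = √(0.0164² + 0.314² × 436²) = 136.9; v² = 0.098596.
t = (136.9 − 0.0164)/0.098596 = 1390 days (vs. the pure-advection estimate x/v = 1390 d).

1390 days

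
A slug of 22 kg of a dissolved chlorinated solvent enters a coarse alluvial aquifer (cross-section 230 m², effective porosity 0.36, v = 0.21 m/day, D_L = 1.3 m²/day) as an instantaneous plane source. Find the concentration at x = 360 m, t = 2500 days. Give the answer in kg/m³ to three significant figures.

0.000162 kg/m³

For an instantaneous plane source, C(x,t) = M/(n_e·A·√(4πDt)) · exp(−(x−vt)²/(4Dt)), with n_e·A the pore (flow) area.
Plume center vt = 0.21 × 2500 = 525 m, so the well at 360 m is 165 m upgradient of the peak.
√(4πDt) = 202.1 m, giving peak height M/(n_e·A·√(4πDt)) = 22/(0.36 × 230 × 202.1) = 0.001315 kg/m³.
(x−vt)²/(4Dt) = (-165)²/(4 × 1.3 × 2500) = 2.094; exp(−2.094) = 0.1232.
C = 0.001315 × 0.1232 = 0.000162 kg/m³.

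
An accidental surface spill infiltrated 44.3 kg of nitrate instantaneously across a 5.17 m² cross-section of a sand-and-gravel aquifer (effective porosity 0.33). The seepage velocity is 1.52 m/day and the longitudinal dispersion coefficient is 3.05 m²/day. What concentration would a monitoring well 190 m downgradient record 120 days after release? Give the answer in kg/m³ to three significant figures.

0.368 kg/m³

For an instantaneous plane source, C(x,t) = M/(n_e·A·√(4πDt)) · exp(−(x−vt)²/(4Dt)), with n_e·A the pore (flow) area.
Plume center vt = 1.52 × 120 = 182.4 m, so the well at 190 m is 7.6 m downgradient of the peak.
√(4πDt) = 67.82 m, giving peak height M/(n_e·A·√(4πDt)) = 44.3/(0.33 × 5.17 × 67.82) = 0.3829 kg/m³.
(x−vt)²/(4Dt) = (7.6)²/(4 × 3.05 × 120) = 0.03945; exp(−0.03945) = 0.9613.
C = 0.3829 × 0.9613 = 0.368 kg/m³.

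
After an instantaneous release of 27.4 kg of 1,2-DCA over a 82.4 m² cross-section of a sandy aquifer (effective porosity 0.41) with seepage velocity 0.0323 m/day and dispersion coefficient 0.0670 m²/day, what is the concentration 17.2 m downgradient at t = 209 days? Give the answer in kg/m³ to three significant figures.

For an instantaneous plane source, C(x,t) = M/(n_e·A·√(4πDt)) · exp(−(x−vt)²/(4Dt)), with n_e·A the pore (flow) area.
Plume center vt = 0.0323 × 209 = 6.7507 m, so the well at 17.2 m is 10.4493 m downgradient of the peak.
√(4πDt) = 13.27 m, giving peak height M/(n_e·A·√(4πDt)) = 27.4/(0.41 × 82.4 × 13.27) = 0.06112 kg/m³.
(x−vt)²/(4Dt) = (10.4493)²/(4 × 0.0670 × 209) = 1.949; exp(−1.949) = 0.1424.
C = 0.06112 × 0.1424 = 0.00870 kg/m³.

0.00870 kg/m³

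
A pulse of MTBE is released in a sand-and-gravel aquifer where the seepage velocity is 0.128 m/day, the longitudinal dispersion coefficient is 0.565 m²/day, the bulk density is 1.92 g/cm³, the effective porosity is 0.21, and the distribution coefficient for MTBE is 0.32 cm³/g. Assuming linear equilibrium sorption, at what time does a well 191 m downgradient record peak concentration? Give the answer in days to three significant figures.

5720 days

Retardation factor R = 1 + ρ_b·K_d/n = 1 + 1.92 × 0.32/0.21 = 3.926.
Sorption retards both mechanisms: v_R = v/R = 0.03260 m/day, D_R = D/R = 0.1439 m²/day.
Peak time from v_R²t² + 2D_R t − x² = 0: t = (√(D_R² + v_R²x²) − D_R)/v_R².
√(D_R² + v_R²x²) = √(0.1439² + 0.03260² × 191²) = 6.228; v_R² = 0.001063.
t = (6.228 − 0.1439)/0.001063 = 5720 days.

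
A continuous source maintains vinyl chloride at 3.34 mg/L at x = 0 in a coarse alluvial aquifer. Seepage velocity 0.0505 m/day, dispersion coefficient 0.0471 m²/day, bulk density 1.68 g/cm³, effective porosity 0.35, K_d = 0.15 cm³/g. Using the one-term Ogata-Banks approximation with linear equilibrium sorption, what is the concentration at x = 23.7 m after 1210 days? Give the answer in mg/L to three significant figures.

Retardation factor R = 1 + ρ_b·K_d/n = 1 + 1.68 × 0.15/0.35 = 1.720.
Sorption retards both mechanisms: v_R = v/R = 0.02936 m/day, D_R = D/R = 0.02738 m²/day.
v_R·t = 0.02936 × 1210 = 35.5256 m; 2√(D_R t) = 11.51 m; argument = (23.7 − 35.5256)/11.51 = -1.027.
C = C₀ × ½·erfc(-1.027) = 3.34 × 0.9268 = 3.10 mg/L.

3.10 mg/L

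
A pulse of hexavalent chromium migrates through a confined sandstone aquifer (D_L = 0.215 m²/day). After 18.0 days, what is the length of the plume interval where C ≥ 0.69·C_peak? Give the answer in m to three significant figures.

The plume is Gaussian with σ = √(2Dt) = √(2 × 0.215 × 18.0) = 2.782 m.
C/C_peak = exp(−Δx²/(2σ²)) = 0.69 ⇒ Δx = σ·√(−2 ln 0.69) = 2.782 × 0.8615 = 2.397 m.
Width = 2Δx = 4.79 m.

4.79 m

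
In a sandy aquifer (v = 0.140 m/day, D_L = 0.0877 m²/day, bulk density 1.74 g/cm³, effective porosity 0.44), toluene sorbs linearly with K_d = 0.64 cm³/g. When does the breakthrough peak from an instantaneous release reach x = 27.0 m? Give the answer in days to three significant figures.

665 days

Retardation factor R = 1 + ρ_b·K_d/n = 1 + 1.74 × 0.64/0.44 = 3.531.
Sorption retards both mechanisms: v_R = v/R = 0.03965 m/day, D_R = D/R = 0.02484 m²/day.
Peak time from v_R²t² + 2D_R t − x² = 0: t = (√(D_R² + v_R²x²) − D_R)/v_R².
√(D_R² + v_R²x²) = √(0.02484² + 0.03965² × 27.0²) = 1.071; v_R² = 0.001572.
t = (1.071 − 0.02484)/0.001572 = 665 days.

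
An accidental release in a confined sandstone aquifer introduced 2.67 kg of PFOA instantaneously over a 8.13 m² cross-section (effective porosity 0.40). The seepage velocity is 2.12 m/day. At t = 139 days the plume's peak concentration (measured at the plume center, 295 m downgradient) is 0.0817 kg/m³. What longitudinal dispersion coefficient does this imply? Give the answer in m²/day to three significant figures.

At the plume center C_max = M/(n_e·A·√(4πDt)), so D = M²/(4πt·(n_e·A·C_max)²).
n_e·A·C_max = 0.40 × 8.13 × 0.0817 = 0.2657 kg/m.
D = 2.67²/(4π × 139 × 0.2657²) = 0.0578 m²/day.

0.0578 m²/day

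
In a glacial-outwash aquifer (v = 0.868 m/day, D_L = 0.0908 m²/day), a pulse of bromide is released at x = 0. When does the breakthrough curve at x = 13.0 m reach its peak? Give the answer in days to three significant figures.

For the 1D instantaneous-source solution, setting ∂C/∂t = 0 at fixed x gives v²t² + 2Dt − x² = 0, so t = (√(D² + v²x²) − D)/v².
√(D² + v²x²) = √(0.0908² + 0.868² × 13.0²) = 11.28; v² = 0.753424.
t = (11.28 − 0.0908)/0.753424 = 14.9 days (vs. the pure-advection estimate x/v = 15.0 d).

14.9 days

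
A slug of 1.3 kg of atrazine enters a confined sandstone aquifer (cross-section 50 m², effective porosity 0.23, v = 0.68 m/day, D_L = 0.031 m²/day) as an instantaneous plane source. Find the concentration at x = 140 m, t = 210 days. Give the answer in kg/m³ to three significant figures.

For an instantaneous plane source, C(x,t) = M/(n_e·A·√(4πDt)) · exp(−(x−vt)²/(4Dt)), with n_e·A the pore (flow) area.
Plume center vt = 0.68 × 210 = 142.8 m, so the well at 140 m is 2.8 m upgradient of the peak.
√(4πDt) = 9.045 m, giving peak height M/(n_e·A·√(4πDt)) = 1.3/(0.23 × 50 × 9.045) = 0.01250 kg/m³.
(x−vt)²/(4Dt) = (-2.8)²/(4 × 0.031 × 210) = 0.3011; exp(−0.3011) = 0.7400.
C = 0.01250 × 0.7400 = 0.00925 kg/m³.

0.00925 kg/m³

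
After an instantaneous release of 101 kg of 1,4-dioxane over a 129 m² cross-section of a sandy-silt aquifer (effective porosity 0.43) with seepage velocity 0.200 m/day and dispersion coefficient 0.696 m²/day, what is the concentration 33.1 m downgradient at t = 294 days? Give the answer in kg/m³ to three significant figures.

For an instantaneous plane source, C(x,t) = M/(n_e·A·√(4πDt)) · exp(−(x−vt)²/(4Dt)), with n_e·A the pore (flow) area.
Plume center vt = 0.200 × 294 = 58.8 m, so the well at 33.1 m is 25.7 m upgradient of the peak.
√(4πDt) = 50.71 m, giving peak height M/(n_e·A·√(4πDt)) = 101/(0.43 × 129 × 50.71) = 0.03591 kg/m³.
(x−vt)²/(4Dt) = (-25.7)²/(4 × 0.696 × 294) = 0.8070; exp(−0.8070) = 0.4462.
C = 0.03591 × 0.4462 = 0.0160 kg/m³.

0.0160 kg/m³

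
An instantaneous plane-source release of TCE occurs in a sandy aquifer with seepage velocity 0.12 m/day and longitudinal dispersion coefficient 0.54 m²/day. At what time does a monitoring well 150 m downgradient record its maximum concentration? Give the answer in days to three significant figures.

For the 1D instantaneous-source solution, setting ∂C/∂t = 0 at fixed x gives v²t² + 2Dt − x² = 0, so t = (√(D² + v²x²) − D)/v².
√(D² + v²x²) = √(0.54² + 0.12² × 150²) = 18.01; v² = 0.0144.
t = (18.01 − 0.54)/0.0144 = 1210 days (vs. the pure-advection estimate x/v = 1250 d).

1210 days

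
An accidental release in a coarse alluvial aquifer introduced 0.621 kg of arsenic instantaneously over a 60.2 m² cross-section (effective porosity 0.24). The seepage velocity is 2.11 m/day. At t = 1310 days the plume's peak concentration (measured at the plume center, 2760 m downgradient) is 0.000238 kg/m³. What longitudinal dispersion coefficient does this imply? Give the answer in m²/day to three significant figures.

1.98 m²/day

At the plume center C_max = M/(n_e·A·√(4πDt)), so D = M²/(4πt·(n_e·A·C_max)²).
n_e·A·C_max = 0.24 × 60.2 × 0.000238 = 0.003439 kg/m.
D = 0.621²/(4π × 1310 × 0.003439²) = 1.98 m²/day.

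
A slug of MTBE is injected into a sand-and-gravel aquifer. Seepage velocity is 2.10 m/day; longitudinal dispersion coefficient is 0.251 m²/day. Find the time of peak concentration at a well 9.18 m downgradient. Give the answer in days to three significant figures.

For the 1D instantaneous-source solution, setting ∂C/∂t = 0 at fixed x gives v²t² + 2Dt − x² = 0, so t = (√(D² + v²x²) − D)/v².
√(D² + v²x²) = √(0.251² + 2.10² × 9.18²) = 19.28; v² = 4.41.
t = (19.28 − 0.251)/4.41 = 4.31 days (vs. the pure-advection estimate x/v = 4.37 d).

4.31 days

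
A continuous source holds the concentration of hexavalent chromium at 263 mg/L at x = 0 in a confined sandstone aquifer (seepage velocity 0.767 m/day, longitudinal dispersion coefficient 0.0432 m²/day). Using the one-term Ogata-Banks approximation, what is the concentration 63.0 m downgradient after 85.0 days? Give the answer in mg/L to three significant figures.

208 mg/L

For a continuous step input, C/C₀ ≈ ½·erfc((x−vt)/(2√(Dt))).
vt = 0.767 × 85.0 = 65.195 m and 2√(Dt) = 2√(0.0432 × 85.0) = 3.832 m.
Argument (x−vt)/(2√(Dt)) = (63.0 − 65.195)/3.832 = -0.5728; ½·erfc(-0.5728) = 0.7910.
C = 263 × 0.7910 = 208 mg/L.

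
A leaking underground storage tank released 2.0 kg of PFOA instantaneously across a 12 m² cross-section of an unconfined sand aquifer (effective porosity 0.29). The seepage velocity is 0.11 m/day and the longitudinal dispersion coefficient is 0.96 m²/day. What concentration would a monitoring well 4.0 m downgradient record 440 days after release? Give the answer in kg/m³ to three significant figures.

For an instantaneous plane source, C(x,t) = M/(n_e·A·√(4πDt)) · exp(−(x−vt)²/(4Dt)), with n_e·A the pore (flow) area.
Plume center vt = 0.11 × 440 = 48.4 m, so the well at 4.0 m is 44.4 m upgradient of the peak.
√(4πDt) = 72.86 m, giving peak height M/(n_e·A·√(4πDt)) = 2.0/(0.29 × 12 × 72.86) = 0.007888 kg/m³.
(x−vt)²/(4Dt) = (-44.4)²/(4 × 0.96 × 440) = 1.167; exp(−1.167) = 0.3113.
C = 0.007888 × 0.3113 = 0.00246 kg/m³.

0.00246 kg/m³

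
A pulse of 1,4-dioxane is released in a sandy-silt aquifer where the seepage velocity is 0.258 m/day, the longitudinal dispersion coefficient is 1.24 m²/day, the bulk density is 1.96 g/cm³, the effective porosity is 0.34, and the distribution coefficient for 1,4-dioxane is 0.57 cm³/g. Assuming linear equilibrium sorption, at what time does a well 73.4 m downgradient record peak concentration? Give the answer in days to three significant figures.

Retardation factor R = 1 + ρ_b·K_d/n = 1 + 1.96 × 0.57/0.34 = 4.286.
Sorption retards both mechanisms: v_R = v/R = 0.06020 m/day, D_R = D/R = 0.2893 m²/day.
Peak time from v_R²t² + 2D_R t − x² = 0: t = (√(D_R² + v_R²x²) − D_R)/v_R².
√(D_R² + v_R²x²) = √(0.2893² + 0.06020² × 73.4²) = 4.428; v_R² = 0.003624.
t = (4.428 − 0.2893)/0.003624 = 1140 days.

1140 days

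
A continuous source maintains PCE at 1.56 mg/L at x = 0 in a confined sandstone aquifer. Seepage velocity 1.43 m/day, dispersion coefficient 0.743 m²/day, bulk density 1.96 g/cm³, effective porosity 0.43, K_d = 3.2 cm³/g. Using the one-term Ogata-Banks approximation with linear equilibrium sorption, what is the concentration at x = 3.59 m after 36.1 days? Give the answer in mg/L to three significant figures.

Retardation factor R = 1 + ρ_b·K_d/n = 1 + 1.96 × 3.2/0.43 = 15.59.
Sorption retards both mechanisms: v_R = v/R = 0.09173 m/day, D_R = D/R = 0.04766 m²/day.
v_R·t = 0.09173 × 36.1 = 3.311453 m; 2√(D_R t) = 2.623 m; argument = (3.59 − 3.311453)/2.623 = 0.1062.
C = C₀ × ½·erfc(0.1062) = 1.56 × 0.4403 = 0.687 mg/L.

0.687 mg/L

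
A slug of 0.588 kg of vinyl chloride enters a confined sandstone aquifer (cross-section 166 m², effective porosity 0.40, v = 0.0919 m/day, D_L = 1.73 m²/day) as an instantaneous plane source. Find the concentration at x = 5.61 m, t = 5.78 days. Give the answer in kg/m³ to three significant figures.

0.000415 kg/m³

For an instantaneous plane source, C(x,t) = M/(n_e·A·√(4πDt)) · exp(−(x−vt)²/(4Dt)), with n_e·A the pore (flow) area.
Plume center vt = 0.0919 × 5.78 = 0.531182 m, so the well at 5.61 m is 5.078818 m downgradient of the peak.
√(4πDt) = 11.21 m, giving peak height M/(n_e·A·√(4πDt)) = 0.588/(0.40 × 166 × 11.21) = 0.0007900 kg/m³.
(x−vt)²/(4Dt) = (5.078818)²/(4 × 1.73 × 5.78) = 0.6449; exp(−0.6449) = 0.5247.
C = 0.0007900 × 0.5247 = 0.000415 kg/m³.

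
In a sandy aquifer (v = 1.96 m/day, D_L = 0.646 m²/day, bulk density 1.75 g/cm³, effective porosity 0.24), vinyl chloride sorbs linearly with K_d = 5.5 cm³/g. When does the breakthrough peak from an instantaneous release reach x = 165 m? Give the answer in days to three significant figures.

3450 days

Retardation factor R = 1 + ρ_b·K_d/n = 1 + 1.75 × 5.5/0.24 = 41.10.
Sorption retards both mechanisms: v_R = v/R = 0.04769 m/day, D_R = D/R = 0.01572 m²/day.
Peak time from v_R²t² + 2D_R t − x² = 0: t = (√(D_R² + v_R²x²) − D_R)/v_R².
√(D_R² + v_R²x²) = √(0.01572² + 0.04769² × 165²) = 7.869; v_R² = 0.002274.
t = (7.869 − 0.01572)/0.002274 = 3450 days.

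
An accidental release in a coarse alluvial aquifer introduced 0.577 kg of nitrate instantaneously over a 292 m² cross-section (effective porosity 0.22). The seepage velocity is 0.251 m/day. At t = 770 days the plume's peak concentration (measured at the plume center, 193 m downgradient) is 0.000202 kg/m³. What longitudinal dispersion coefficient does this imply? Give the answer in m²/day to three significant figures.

0.204 m²/day

At the plume center C_max = M/(n_e·A·√(4πDt)), so D = M²/(4πt·(n_e·A·C_max)²).
n_e·A·C_max = 0.22 × 292 × 0.000202 = 0.01298 kg/m.
D = 0.577²/(4π × 770 × 0.01298²) = 0.204 m²/day.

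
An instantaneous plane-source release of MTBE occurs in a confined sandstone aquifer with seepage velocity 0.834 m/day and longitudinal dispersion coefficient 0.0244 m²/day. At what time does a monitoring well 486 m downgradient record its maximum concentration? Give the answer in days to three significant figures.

583 days

For the 1D instantaneous-source solution, setting ∂C/∂t = 0 at fixed x gives v²t² + 2Dt − x² = 0, so t = (√(D² + v²x²) − D)/v².
√(D² + v²x²) = √(0.0244² + 0.834² × 486²) = 405.3; v² = 0.695556.
t = (405.3 − 0.0244)/0.695556 = 583 days (vs. the pure-advection estimate x/v = 583 d).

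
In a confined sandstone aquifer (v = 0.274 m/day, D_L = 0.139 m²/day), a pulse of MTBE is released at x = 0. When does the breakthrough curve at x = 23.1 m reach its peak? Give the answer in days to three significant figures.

For the 1D instantaneous-source solution, setting ∂C/∂t = 0 at fixed x gives v²t² + 2Dt − x² = 0, so t = (√(D² + v²x²) − D)/v².
√(D² + v²x²) = √(0.139² + 0.274² × 23.1²) = 6.331; v² = 0.075076.
t = (6.331 − 0.139)/0.075076 = 82.5 days (vs. the pure-advection estimate x/v = 84.3 d).

82.5 days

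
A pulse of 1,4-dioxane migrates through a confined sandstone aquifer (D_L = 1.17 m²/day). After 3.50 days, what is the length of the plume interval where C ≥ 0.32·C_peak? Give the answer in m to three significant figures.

The plume is Gaussian with σ = √(2Dt) = √(2 × 1.17 × 3.50) = 2.862 m.
C/C_peak = exp(−Δx²/(2σ²)) = 0.32 ⇒ Δx = σ·√(−2 ln 0.32) = 2.862 × 1.510 = 4.322 m.
Width = 2Δx = 8.64 m.

8.64 m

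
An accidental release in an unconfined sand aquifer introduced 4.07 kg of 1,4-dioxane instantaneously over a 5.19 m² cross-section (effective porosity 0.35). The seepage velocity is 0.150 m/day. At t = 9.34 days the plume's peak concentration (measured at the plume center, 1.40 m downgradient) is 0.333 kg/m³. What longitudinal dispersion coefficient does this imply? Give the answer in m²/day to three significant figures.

0.386 m²/day

At the plume center C_max = M/(n_e·A·√(4πDt)), so D = M²/(4πt·(n_e·A·C_max)²).
n_e·A·C_max = 0.35 × 5.19 × 0.333 = 0.6049 kg/m.
D = 4.07²/(4π × 9.34 × 0.6049²) = 0.386 m²/day.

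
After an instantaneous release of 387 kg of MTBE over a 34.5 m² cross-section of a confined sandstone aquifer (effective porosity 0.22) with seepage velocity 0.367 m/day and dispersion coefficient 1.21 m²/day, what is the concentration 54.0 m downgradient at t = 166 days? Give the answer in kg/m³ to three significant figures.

0.956 kg/m³

For an instantaneous plane source, C(x,t) = M/(n_e·A·√(4πDt)) · exp(−(x−vt)²/(4Dt)), with n_e·A the pore (flow) area.
Plume center vt = 0.367 × 166 = 60.922 m, so the well at 54.0 m is 6.922 m upgradient of the peak.
√(4πDt) = 50.24 m, giving peak height M/(n_e·A·√(4πDt)) = 387/(0.22 × 34.5 × 50.24) = 1.015 kg/m³.
(x−vt)²/(4Dt) = (-6.922)²/(4 × 1.21 × 166) = 0.05964; exp(−0.05964) = 0.9421.
C = 1.015 × 0.9421 = 0.956 kg/m³.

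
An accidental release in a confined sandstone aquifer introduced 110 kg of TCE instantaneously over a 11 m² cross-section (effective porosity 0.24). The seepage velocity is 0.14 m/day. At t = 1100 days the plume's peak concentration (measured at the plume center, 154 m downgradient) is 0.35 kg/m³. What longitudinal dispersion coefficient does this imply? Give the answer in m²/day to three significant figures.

At the plume center C_max = M/(n_e·A·√(4πDt)), so D = M²/(4πt·(n_e·A·C_max)²).
n_e·A·C_max = 0.24 × 11 × 0.35 = 0.9240 kg/m.
D = 110²/(4π × 1100 × 0.9240²) = 1.03 m²/day.

1.03 m²/day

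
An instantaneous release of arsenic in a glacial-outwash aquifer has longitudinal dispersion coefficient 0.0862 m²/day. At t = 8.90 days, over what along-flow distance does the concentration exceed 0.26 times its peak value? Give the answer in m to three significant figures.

The plume is Gaussian with σ = √(2Dt) = √(2 × 0.0862 × 8.90) = 1.239 m.
C/C_peak = exp(−Δx²/(2σ²)) = 0.26 ⇒ Δx = σ·√(−2 ln 0.26) = 1.239 × 1.641 = 2.033 m.
Width = 2Δx = 4.07 m.

4.07 m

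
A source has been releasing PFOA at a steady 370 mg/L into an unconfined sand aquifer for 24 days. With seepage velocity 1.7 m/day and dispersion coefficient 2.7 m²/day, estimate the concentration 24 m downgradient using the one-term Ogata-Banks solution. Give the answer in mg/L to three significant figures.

For a continuous step input, C/C₀ ≈ ½·erfc((x−vt)/(2√(Dt))).
vt = 1.7 × 24 = 40.8 m and 2√(Dt) = 2√(2.7 × 24) = 16.10 m.
Argument (x−vt)/(2√(Dt)) = (24 − 40.8)/16.10 = -1.043; ½·erfc(-1.043) = 0.9299.
C = 370 × 0.9299 = 344 mg/L.

344 mg/L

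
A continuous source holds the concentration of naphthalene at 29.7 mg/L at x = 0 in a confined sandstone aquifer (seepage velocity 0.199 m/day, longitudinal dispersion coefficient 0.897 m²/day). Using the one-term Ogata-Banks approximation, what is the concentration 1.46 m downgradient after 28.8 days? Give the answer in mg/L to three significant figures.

For a continuous step input, C/C₀ ≈ ½·erfc((x−vt)/(2√(Dt))).
vt = 0.199 × 28.8 = 5.7312 m and 2√(Dt) = 2√(0.897 × 28.8) = 10.17 m.
Argument (x−vt)/(2√(Dt)) = (1.46 − 5.7312)/10.17 = -0.4200; ½·erfc(-0.4200) = 0.7237.
C = 29.7 × 0.7237 = 21.5 mg/L.

21.5 mg/L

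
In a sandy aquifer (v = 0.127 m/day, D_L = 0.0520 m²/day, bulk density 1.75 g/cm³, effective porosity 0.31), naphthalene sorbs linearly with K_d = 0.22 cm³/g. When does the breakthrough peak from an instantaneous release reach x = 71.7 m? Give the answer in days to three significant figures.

Retardation factor R = 1 + ρ_b·K_d/n = 1 + 1.75 × 0.22/0.31 = 2.242.
Sorption retards both mechanisms: v_R = v/R = 0.05665 m/day, D_R = D/R = 0.02319 m²/day.
Peak time from v_R²t² + 2D_R t − x² = 0: t = (√(D_R² + v_R²x²) − D_R)/v_R².
√(D_R² + v_R²x²) = √(0.02319² + 0.05665² × 71.7²) = 4.062; v_R² = 0.003209.
t = (4.062 − 0.02319)/0.003209 = 1260 days.

1260 days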